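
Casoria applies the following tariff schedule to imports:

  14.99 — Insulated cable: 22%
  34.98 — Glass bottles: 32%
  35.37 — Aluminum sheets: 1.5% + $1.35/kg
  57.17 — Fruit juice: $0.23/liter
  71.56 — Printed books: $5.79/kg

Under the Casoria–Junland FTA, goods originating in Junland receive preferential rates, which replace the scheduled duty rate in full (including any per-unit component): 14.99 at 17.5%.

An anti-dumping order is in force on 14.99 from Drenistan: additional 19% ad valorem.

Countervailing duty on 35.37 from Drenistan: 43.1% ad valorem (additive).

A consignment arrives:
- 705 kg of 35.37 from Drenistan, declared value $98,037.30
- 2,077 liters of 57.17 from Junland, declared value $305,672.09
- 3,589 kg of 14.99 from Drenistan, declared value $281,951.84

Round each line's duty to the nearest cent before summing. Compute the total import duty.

$160,754.35

Line 1 (35.37, Drenistan, 705 kg, $98,037.30):
Base rate for 35.37 is 1.5% + $1.35/kg.
Additional duty on 35.37 from Drenistan: +43.1%. Applied ad valorem rate: 1.5% + 43.1% = 44.6%.
Duty = $98,037.30 × 44.6% + 705 × $1.35 = $44,676.39.
Line 2 (57.17, Junland, 2,077 liters, $305,672.09):
Base rate for 57.17 is $0.23/liter.
Origin Junland is the FTA partner but 57.17 is not on the preference list; base rate stands.
Duty = 2,077 × $0.23 = $477.71.
Line 3 (14.99, Drenistan, 3,589 kg, $281,951.84):
Base rate for 14.99 is 22%.
14.99 has an FTA preferential rate, but origin Drenistan is not Junland; base rate stands.
Additional duty on 14.99 from Drenistan: +19%. Applied ad valorem rate: 22% + 19% = 41%.
Duty = $281,951.84 × 41% = $115,600.25.
Total = $44,676.39 + $477.71 + $115,600.25 = $160,754.35.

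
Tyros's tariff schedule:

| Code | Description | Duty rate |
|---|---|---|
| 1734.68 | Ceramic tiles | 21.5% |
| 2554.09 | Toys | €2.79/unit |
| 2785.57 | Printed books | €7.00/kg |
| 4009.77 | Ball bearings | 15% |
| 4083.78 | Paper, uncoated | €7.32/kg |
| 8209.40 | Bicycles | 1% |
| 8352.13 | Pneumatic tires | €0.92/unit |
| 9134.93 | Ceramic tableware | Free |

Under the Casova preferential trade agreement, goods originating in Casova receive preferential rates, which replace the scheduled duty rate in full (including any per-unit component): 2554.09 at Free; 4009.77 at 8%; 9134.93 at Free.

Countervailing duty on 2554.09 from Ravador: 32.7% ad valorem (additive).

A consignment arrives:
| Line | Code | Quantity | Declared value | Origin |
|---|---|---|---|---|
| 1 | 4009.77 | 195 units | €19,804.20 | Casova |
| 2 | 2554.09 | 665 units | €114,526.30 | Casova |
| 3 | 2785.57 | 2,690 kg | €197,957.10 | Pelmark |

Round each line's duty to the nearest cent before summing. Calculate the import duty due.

€20,414.34

Line 1 (4009.77, Casova, 195 units, €19,804.20):
Base rate for 4009.77 is 15%.
Origin Casova qualifies under the Tyros–Casova agreement and 4009.77 is covered: preferential rate 8% applies instead.
Duty = €19,804.20 × 8% = €1,584.34.
Line 2 (2554.09, Casova, 665 units, €114,526.30):
Base rate for 2554.09 is €2.79/unit.
Origin Casova qualifies under the Tyros–Casova agreement and 2554.09 is covered: preferential rate Free applies instead.
The additional-duty order on 2554.09 targets Ravador, not Casova; it does not apply.
Duty = €114,526.30 × 0% = €0.00.
Line 3 (2785.57, Pelmark, 2,690 kg, €197,957.10):
Base rate for 2785.57 is €7.00/kg.
Duty = 2,690 × €7.00 = €18,830.00.
Total = €1,584.34 + €0.00 + €18,830.00 = €20,414.34.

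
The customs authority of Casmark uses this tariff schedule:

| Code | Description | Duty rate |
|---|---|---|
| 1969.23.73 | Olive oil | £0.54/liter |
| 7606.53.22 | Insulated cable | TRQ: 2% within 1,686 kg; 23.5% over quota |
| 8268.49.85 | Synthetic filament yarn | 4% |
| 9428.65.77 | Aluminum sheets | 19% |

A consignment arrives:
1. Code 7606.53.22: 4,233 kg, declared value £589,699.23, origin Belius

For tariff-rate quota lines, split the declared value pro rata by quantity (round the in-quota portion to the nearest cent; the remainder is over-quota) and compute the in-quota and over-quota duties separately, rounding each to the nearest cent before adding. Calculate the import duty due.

£88,080.83

Line 1 (7606.53.22, Belius, 4,233 kg, £589,699.23):
Code 7606.53.22 is under a tariff-rate quota (threshold 1,686 kg). In-quota: 1,686 kg at 2%; over-quota: 2,547 kg at 23.5%.
Pro-rata value split: in-quota = £589,699.23 × 1,686/4,233 = £234,876.66; over-quota = £589,699.23 − £234,876.66 = £354,822.57.
In-quota duty = £234,876.66 × 2% = £4,697.53. Over-quota duty = £354,822.57 × 23.5% = £83,383.30.
Line duty = £4,697.53 + £83,383.30 = £88,080.83.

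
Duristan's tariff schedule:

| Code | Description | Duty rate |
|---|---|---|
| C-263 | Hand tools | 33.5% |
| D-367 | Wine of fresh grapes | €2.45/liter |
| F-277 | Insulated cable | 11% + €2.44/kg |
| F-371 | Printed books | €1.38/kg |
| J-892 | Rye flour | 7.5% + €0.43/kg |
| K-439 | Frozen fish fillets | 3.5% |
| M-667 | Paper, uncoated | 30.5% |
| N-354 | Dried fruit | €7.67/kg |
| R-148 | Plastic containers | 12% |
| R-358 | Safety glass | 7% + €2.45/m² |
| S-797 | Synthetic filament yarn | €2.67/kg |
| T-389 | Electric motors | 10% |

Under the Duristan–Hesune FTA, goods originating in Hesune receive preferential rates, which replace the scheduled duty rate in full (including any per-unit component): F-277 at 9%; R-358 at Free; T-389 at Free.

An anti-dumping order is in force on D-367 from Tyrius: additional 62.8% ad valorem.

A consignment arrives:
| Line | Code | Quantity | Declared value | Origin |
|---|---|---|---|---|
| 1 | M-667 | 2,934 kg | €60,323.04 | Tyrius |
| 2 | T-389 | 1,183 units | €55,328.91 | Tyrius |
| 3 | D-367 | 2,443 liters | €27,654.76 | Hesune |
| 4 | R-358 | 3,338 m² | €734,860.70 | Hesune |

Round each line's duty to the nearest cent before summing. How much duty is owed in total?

€29,916.77

Line 1 (M-667, Tyrius, 2,934 kg, €60,323.04):
Base rate for M-667 is 30.5%.
Duty = €60,323.04 × 30.5% = €18,398.53.
Line 2 (T-389, Tyrius, 1,183 units, €55,328.91):
Base rate for T-389 is 10%.
T-389 has an FTA preferential rate, but origin Tyrius is not Hesune; base rate stands.
Duty = €55,328.91 × 10% = €5,532.89.
Line 3 (D-367, Hesune, 2,443 liters, €27,654.76):
Base rate for D-367 is €2.45/liter.
Origin Hesune is the FTA partner but D-367 is not on the preference list; base rate stands.
The additional-duty order on D-367 targets Tyrius, not Hesune; it does not apply.
Duty = 2,443 × €2.45 = €5,985.35.
Line 4 (R-358, Hesune, 3,338 m², €734,860.70):
Base rate for R-358 is 7% + €2.45/m².
Origin Hesune qualifies under the Duristan–Hesune agreement and R-358 is covered: preferential rate Free applies instead.
Duty = €734,860.70 × 0% = €0.00.
Total = €18,398.53 + €5,532.89 + €5,985.35 + €0.00 = €29,916.77.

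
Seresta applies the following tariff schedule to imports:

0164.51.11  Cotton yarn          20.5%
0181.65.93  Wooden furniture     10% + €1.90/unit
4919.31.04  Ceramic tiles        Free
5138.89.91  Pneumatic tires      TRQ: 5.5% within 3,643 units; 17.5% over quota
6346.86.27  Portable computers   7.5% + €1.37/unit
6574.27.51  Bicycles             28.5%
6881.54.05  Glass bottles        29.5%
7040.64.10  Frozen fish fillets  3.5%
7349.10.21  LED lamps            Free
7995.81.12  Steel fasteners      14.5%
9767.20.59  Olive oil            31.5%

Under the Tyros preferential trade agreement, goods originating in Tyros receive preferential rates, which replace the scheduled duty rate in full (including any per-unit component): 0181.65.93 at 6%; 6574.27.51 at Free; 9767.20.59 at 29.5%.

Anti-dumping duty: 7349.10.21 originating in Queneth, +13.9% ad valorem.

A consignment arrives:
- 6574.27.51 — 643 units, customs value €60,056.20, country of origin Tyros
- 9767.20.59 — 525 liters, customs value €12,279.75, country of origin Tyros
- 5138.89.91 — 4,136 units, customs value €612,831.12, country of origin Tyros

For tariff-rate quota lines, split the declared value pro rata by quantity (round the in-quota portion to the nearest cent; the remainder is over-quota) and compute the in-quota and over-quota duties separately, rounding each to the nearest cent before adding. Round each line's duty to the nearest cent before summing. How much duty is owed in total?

Line 1 (6574.27.51, Tyros, 643 units, €60,056.20):
Base rate for 6574.27.51 is 28.5%.
Origin Tyros qualifies under the Seresta–Tyros agreement and 6574.27.51 is covered: preferential rate Free applies instead.
Duty = €60,056.20 × 0% = €0.00.
Line 2 (9767.20.59, Tyros, 525 liters, €12,279.75):
Base rate for 9767.20.59 is 31.5%.
Origin Tyros qualifies under the Seresta–Tyros agreement and 9767.20.59 is covered: preferential rate 29.5% applies instead.
Duty = €12,279.75 × 29.5% = €3,622.53.
Line 3 (5138.89.91, Tyros, 4,136 units, €612,831.12):
Code 5138.89.91 is under a tariff-rate quota (threshold 3,643 units). In-quota: 3,643 units at 5.5%; over-quota: 493 units at 17.5%.
Pro-rata value split: in-quota = €612,831.12 × 3,643/4,136 = €539,783.31; over-quota = €612,831.12 − €539,783.31 = €73,047.81.
In-quota duty = €539,783.31 × 5.5% = €29,688.08. Over-quota duty = €73,047.81 × 17.5% = €12,783.37.
Line duty = €29,688.08 + €12,783.37 = €42,471.45.
Total = €0.00 + €3,622.53 + €42,471.45 = €46,093.98.

€46,093.98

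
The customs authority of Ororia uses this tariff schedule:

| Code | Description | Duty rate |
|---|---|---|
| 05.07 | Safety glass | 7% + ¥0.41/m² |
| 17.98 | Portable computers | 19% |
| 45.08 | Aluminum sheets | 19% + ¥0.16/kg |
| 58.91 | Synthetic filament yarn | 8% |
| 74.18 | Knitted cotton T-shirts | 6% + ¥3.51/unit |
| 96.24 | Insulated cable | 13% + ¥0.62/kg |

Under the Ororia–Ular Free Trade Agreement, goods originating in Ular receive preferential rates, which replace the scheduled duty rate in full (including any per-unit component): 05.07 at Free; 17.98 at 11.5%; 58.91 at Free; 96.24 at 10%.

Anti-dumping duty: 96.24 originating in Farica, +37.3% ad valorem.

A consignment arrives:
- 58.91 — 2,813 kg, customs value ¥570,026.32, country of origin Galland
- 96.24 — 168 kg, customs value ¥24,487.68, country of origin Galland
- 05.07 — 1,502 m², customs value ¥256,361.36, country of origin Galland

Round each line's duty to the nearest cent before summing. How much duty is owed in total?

¥67,450.79

Line 1 (58.91, Galland, 2,813 kg, ¥570,026.32):
Base rate for 58.91 is 8%.
58.91 has an FTA preferential rate, but origin Galland is not Ular; base rate stands.
Duty = ¥570,026.32 × 8% = ¥45,602.11.
Line 2 (96.24, Galland, 168 kg, ¥24,487.68):
Base rate for 96.24 is 13% + ¥0.62/kg.
96.24 has an FTA preferential rate, but origin Galland is not Ular; base rate stands.
The additional-duty order on 96.24 targets Farica, not Galland; it does not apply.
Duty = ¥24,487.68 × 13% + 168 × ¥0.62 = ¥3,287.56.
Line 3 (05.07, Galland, 1,502 m², ¥256,361.36):
Base rate for 05.07 is 7% + ¥0.41/m².
05.07 has an FTA preferential rate, but origin Galland is not Ular; base rate stands.
Duty = ¥256,361.36 × 7% + 1,502 × ¥0.41 = ¥18,561.12.
Total = ¥45,602.11 + ¥3,287.56 + ¥18,561.12 = ¥67,450.79.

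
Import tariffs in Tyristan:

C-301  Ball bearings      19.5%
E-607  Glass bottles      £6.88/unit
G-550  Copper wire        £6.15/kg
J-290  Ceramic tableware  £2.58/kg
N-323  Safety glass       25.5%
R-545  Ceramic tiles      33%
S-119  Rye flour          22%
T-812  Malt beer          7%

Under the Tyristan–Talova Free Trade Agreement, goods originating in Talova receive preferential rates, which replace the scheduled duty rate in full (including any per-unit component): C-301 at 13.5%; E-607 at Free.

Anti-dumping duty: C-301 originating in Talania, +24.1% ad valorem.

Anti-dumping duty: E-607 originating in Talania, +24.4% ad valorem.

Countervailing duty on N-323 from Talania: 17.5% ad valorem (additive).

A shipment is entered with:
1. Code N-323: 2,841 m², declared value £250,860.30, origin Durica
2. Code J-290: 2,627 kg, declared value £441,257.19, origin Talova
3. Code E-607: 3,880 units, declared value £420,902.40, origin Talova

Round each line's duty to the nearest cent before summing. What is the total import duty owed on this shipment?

£70,747.04

Line 1 (N-323, Durica, 2,841 m², £250,860.30):
Base rate for N-323 is 25.5%.
The additional-duty order on N-323 targets Talania, not Durica; it does not apply.
Duty = £250,860.30 × 25.5% = £63,969.38.
Line 2 (J-290, Talova, 2,627 kg, £441,257.19):
Base rate for J-290 is £2.58/kg.
Origin Talova is the FTA partner but J-290 is not on the preference list; base rate stands.
Duty = 2,627 × £2.58 = £6,777.66.
Line 3 (E-607, Talova, 3,880 units, £420,902.40):
Base rate for E-607 is £6.88/unit.
Origin Talova qualifies under the Tyristan–Talova agreement and E-607 is covered: preferential rate Free applies instead.
The additional-duty order on E-607 targets Talania, not Talova; it does not apply.
Duty = £420,902.40 × 0% = £0.00.
Total = £63,969.38 + £6,777.66 + £0.00 = £70,747.04.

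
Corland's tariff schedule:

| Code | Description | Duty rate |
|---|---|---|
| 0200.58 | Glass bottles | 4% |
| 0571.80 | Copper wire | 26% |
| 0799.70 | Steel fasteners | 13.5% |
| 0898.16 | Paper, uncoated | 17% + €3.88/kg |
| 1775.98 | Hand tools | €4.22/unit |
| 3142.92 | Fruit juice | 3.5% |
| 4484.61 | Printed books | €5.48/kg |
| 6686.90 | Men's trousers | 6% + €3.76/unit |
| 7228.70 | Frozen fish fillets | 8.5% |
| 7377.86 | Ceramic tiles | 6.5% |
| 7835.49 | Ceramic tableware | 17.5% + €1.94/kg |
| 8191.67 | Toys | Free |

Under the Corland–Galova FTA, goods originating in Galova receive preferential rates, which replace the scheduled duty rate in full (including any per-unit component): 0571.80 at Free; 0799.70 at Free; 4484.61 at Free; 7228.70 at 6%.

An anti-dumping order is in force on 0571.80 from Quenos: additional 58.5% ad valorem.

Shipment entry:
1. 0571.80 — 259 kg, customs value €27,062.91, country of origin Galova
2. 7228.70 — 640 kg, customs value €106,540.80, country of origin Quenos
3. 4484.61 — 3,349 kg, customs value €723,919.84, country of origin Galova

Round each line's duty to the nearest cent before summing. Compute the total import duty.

€9,055.97

Line 1 (0571.80, Galova, 259 kg, €27,062.91):
Base rate for 0571.80 is 26%.
Origin Galova qualifies under the Corland–Galova agreement and 0571.80 is covered: preferential rate Free applies instead.
The additional-duty order on 0571.80 targets Quenos, not Galova; it does not apply.
Duty = €27,062.91 × 0% = €0.00.
Line 2 (7228.70, Quenos, 640 kg, €106,540.80):
Base rate for 7228.70 is 8.5%.
7228.70 has an FTA preferential rate, but origin Quenos is not Galova; base rate stands.
Duty = €106,540.80 × 8.5% = €9,055.97.
Line 3 (4484.61, Galova, 3,349 kg, €723,919.84):
Base rate for 4484.61 is €5.48/kg.
Origin Galova qualifies under the Corland–Galova agreement and 4484.61 is covered: preferential rate Free applies instead.
Duty = €723,919.84 × 0% = €0.00.
Total = €0.00 + €9,055.97 + €0.00 = €9,055.97.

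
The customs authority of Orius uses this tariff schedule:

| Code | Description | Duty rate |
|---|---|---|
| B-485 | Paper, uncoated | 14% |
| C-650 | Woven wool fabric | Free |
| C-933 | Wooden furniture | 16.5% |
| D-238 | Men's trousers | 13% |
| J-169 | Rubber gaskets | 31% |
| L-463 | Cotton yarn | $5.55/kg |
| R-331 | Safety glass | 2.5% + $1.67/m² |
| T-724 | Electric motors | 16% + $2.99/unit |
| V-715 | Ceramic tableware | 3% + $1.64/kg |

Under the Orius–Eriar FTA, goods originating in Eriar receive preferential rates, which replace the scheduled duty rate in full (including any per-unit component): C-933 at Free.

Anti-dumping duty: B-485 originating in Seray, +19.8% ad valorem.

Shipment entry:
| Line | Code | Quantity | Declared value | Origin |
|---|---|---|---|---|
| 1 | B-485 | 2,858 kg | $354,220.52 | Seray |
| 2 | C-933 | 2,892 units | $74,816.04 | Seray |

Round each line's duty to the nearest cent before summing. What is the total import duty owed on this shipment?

Line 1 (B-485, Seray, 2,858 kg, $354,220.52):
Base rate for B-485 is 14%.
Additional duty on B-485 from Seray: +19.8%. Applied ad valorem rate: 14% + 19.8% = 33.8%.
Duty = $354,220.52 × 33.8% = $119,726.54.
Line 2 (C-933, Seray, 2,892 units, $74,816.04):
Base rate for C-933 is 16.5%.
C-933 has an FTA preferential rate, but origin Seray is not Eriar; base rate stands.
Duty = $74,816.04 × 16.5% = $12,344.65.
Total = $119,726.54 + $12,344.65 = $132,071.19.

$132,071.19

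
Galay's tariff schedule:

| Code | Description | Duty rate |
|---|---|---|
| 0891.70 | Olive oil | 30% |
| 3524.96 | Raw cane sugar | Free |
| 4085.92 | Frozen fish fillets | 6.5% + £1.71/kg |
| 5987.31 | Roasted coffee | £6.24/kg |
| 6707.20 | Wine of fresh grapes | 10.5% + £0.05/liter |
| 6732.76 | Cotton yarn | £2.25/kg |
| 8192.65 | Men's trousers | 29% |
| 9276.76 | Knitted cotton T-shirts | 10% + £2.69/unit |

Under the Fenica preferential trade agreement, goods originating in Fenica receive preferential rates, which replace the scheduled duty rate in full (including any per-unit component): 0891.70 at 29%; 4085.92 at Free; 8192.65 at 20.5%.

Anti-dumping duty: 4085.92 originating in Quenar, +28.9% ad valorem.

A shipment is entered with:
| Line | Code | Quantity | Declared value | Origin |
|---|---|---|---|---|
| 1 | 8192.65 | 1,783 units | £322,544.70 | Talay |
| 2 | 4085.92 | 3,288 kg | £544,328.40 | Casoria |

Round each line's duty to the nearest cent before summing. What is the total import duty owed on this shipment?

Line 1 (8192.65, Talay, 1,783 units, £322,544.70):
Base rate for 8192.65 is 29%.
8192.65 has an FTA preferential rate, but origin Talay is not Fenica; base rate stands.
Duty = £322,544.70 × 29% = £93,537.96.
Line 2 (4085.92, Casoria, 3,288 kg, £544,328.40):
Base rate for 4085.92 is 6.5% + £1.71/kg.
4085.92 has an FTA preferential rate, but origin Casoria is not Fenica; base rate stands.
The additional-duty order on 4085.92 targets Quenar, not Casoria; it does not apply.
Duty = £544,328.40 × 6.5% + 3,288 × £1.71 = £41,003.83.
Total = £93,537.96 + £41,003.83 = £134,541.79.

£134,541.79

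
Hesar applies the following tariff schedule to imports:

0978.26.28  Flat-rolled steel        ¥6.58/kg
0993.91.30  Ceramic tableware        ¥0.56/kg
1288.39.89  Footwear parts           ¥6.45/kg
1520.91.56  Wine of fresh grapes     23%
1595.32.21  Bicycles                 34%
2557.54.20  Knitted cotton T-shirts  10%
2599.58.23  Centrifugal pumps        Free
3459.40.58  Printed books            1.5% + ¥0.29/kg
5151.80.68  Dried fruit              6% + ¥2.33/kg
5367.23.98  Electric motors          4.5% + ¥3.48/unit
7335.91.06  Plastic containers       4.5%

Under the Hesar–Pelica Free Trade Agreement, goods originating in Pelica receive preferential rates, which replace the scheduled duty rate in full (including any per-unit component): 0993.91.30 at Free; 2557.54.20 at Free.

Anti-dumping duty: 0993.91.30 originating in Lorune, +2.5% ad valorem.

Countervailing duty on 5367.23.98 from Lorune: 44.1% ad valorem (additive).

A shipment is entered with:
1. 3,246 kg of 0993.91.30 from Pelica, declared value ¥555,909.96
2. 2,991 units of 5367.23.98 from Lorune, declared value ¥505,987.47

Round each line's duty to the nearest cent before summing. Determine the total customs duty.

Line 1 (0993.91.30, Pelica, 3,246 kg, ¥555,909.96):
Base rate for 0993.91.30 is ¥0.56/kg.
Origin Pelica qualifies under the Hesar–Pelica agreement and 0993.91.30 is covered: preferential rate Free applies instead.
The additional-duty order on 0993.91.30 targets Lorune, not Pelica; it does not apply.
Duty = ¥555,909.96 × 0% = ¥0.00.
Line 2 (5367.23.98, Lorune, 2,991 units, ¥505,987.47):
Base rate for 5367.23.98 is 4.5% + ¥3.48/unit.
Additional duty on 5367.23.98 from Lorune: +44.1%. Applied ad valorem rate: 4.5% + 44.1% = 48.6%.
Duty = ¥505,987.47 × 48.6% + 2,991 × ¥3.48 = ¥256,318.59.
Total = ¥0.00 + ¥256,318.59 = ¥256,318.59.

¥256,318.59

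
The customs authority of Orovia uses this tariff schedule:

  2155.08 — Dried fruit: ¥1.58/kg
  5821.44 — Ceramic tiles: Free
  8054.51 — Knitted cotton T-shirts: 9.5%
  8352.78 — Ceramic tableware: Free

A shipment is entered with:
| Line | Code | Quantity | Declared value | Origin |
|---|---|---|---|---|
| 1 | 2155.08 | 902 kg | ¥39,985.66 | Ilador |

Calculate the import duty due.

¥1,425.16

Line 1 (2155.08, Ilador, 902 kg, ¥39,985.66):
Base rate for 2155.08 is ¥1.58/kg.
Duty = 902 × ¥1.58 = ¥1,425.16.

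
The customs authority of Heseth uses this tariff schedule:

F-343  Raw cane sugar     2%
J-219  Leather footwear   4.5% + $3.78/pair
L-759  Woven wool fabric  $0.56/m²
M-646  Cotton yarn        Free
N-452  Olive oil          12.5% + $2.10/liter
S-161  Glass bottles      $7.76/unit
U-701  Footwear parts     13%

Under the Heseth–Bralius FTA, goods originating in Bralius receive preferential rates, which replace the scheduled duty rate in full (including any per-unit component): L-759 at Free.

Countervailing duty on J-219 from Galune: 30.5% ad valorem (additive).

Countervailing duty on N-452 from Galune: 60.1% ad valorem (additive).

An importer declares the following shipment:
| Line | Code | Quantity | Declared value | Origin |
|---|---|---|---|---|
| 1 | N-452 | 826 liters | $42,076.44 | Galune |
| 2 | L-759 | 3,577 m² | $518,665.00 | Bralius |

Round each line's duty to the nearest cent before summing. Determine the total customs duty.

$32,282.10

Line 1 (N-452, Galune, 826 liters, $42,076.44):
Base rate for N-452 is 12.5% + $2.10/liter.
Additional duty on N-452 from Galune: +60.1%. Applied ad valorem rate: 12.5% + 60.1% = 72.6%.
Duty = $42,076.44 × 72.6% + 826 × $2.10 = $32,282.10.
Line 2 (L-759, Bralius, 3,577 m², $518,665.00):
Base rate for L-759 is $0.56/m².
Origin Bralius qualifies under the Heseth–Bralius agreement and L-759 is covered: preferential rate Free applies instead.
Duty = $518,665.00 × 0% = $0.00.
Total = $32,282.10 + $0.00 = $32,282.10.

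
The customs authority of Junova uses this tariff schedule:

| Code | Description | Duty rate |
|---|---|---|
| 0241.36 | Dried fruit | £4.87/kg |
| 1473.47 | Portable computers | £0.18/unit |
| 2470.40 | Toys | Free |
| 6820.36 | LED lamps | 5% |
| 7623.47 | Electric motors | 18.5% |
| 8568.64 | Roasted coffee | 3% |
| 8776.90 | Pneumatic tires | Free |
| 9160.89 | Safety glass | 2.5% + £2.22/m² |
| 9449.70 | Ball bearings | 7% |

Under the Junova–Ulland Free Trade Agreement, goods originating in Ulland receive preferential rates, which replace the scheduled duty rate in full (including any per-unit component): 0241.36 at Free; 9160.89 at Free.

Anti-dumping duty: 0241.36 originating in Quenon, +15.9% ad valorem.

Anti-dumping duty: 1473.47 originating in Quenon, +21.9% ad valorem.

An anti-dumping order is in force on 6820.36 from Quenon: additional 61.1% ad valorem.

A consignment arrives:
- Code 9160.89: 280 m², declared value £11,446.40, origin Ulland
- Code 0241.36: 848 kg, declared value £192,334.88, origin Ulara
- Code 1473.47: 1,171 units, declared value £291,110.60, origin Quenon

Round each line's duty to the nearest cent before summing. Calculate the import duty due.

£68,093.76

Line 1 (9160.89, Ulland, 280 m², £11,446.40):
Base rate for 9160.89 is 2.5% + £2.22/m².
Origin Ulland qualifies under the Junova–Ulland agreement and 9160.89 is covered: preferential rate Free applies instead.
Duty = £11,446.40 × 0% = £0.00.
Line 2 (0241.36, Ulara, 848 kg, £192,334.88):
Base rate for 0241.36 is £4.87/kg.
0241.36 has an FTA preferential rate, but origin Ulara is not Ulland; base rate stands.
The additional-duty order on 0241.36 targets Quenon, not Ulara; it does not apply.
Duty = 848 × £4.87 = £4,129.76.
Line 3 (1473.47, Quenon, 1,171 units, £291,110.60):
Base rate for 1473.47 is £0.18/unit.
Additional duty on 1473.47 from Quenon: +21.9% ad valorem. Applied ad valorem rate = 21.9%.
Duty = £291,110.60 × 21.9% + 1,171 × £0.18 = £63,964.00.
Total = £0.00 + £4,129.76 + £63,964.00 = £68,093.76.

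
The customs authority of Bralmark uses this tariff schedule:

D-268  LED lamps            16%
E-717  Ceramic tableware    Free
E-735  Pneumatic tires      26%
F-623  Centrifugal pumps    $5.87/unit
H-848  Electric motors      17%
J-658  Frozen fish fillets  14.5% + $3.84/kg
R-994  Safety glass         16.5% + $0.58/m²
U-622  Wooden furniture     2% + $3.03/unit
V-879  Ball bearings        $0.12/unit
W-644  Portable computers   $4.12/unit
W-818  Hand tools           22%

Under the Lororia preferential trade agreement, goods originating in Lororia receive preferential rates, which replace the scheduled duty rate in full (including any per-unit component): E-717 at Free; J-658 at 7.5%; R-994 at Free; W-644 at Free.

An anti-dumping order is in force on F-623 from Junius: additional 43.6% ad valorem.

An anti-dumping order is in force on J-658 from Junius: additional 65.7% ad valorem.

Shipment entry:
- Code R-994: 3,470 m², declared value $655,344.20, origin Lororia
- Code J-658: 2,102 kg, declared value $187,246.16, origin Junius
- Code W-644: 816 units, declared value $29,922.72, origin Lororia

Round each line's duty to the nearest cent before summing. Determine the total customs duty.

$158,243.10

Line 1 (R-994, Lororia, 3,470 m², $655,344.20):
Base rate for R-994 is 16.5% + $0.58/m².
Origin Lororia qualifies under the Bralmark–Lororia agreement and R-994 is covered: preferential rate Free applies instead.
Duty = $655,344.20 × 0% = $0.00.
Line 2 (J-658, Junius, 2,102 kg, $187,246.16):
Base rate for J-658 is 14.5% + $3.84/kg.
J-658 has an FTA preferential rate, but origin Junius is not Lororia; base rate stands.
Additional duty on J-658 from Junius: +65.7%. Applied ad valorem rate: 14.5% + 65.7% = 80.2%.
Duty = $187,246.16 × 80.2% + 2,102 × $3.84 = $158,243.10.
Line 3 (W-644, Lororia, 816 units, $29,922.72):
Base rate for W-644 is $4.12/unit.
Origin Lororia qualifies under the Bralmark–Lororia agreement and W-644 is covered: preferential rate Free applies instead.
Duty = $29,922.72 × 0% = $0.00.
Total = $0.00 + $158,243.10 + $0.00 = $158,243.10.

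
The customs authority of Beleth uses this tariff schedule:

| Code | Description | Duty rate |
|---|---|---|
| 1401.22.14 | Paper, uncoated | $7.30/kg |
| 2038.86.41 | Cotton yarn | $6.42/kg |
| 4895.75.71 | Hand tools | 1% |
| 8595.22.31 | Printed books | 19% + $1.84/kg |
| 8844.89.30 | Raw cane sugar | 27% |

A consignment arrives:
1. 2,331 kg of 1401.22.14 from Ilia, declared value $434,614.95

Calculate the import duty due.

Line 1 (1401.22.14, Ilia, 2,331 kg, $434,614.95):
Base rate for 1401.22.14 is $7.30/kg.
Duty = 2,331 × $7.30 = $17,016.30.

$17,016.30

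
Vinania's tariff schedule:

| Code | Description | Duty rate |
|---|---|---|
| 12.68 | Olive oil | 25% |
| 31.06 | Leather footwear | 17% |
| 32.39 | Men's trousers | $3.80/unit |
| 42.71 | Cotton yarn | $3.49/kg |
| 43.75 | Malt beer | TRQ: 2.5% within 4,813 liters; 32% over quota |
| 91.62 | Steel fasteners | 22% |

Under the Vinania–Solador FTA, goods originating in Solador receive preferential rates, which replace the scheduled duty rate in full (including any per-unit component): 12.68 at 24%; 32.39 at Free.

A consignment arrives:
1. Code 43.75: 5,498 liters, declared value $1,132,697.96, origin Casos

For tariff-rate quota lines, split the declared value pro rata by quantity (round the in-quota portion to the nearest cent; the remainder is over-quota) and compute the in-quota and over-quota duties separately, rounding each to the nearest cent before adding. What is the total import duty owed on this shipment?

Line 1 (43.75, Casos, 5,498 liters, $1,132,697.96):
Code 43.75 is under a tariff-rate quota (threshold 4,813 liters). In-quota: 4,813 liters at 2.5%; over-quota: 685 liters at 32%.
Pro-rata value split: in-quota = $1,132,697.96 × 4,813/5,498 = $991,574.26; over-quota = $1,132,697.96 − $991,574.26 = $141,123.70.
In-quota duty = $991,574.26 × 2.5% = $24,789.36. Over-quota duty = $141,123.70 × 32% = $45,159.58.
Line duty = $24,789.36 + $45,159.58 = $69,948.94.

$69,948.94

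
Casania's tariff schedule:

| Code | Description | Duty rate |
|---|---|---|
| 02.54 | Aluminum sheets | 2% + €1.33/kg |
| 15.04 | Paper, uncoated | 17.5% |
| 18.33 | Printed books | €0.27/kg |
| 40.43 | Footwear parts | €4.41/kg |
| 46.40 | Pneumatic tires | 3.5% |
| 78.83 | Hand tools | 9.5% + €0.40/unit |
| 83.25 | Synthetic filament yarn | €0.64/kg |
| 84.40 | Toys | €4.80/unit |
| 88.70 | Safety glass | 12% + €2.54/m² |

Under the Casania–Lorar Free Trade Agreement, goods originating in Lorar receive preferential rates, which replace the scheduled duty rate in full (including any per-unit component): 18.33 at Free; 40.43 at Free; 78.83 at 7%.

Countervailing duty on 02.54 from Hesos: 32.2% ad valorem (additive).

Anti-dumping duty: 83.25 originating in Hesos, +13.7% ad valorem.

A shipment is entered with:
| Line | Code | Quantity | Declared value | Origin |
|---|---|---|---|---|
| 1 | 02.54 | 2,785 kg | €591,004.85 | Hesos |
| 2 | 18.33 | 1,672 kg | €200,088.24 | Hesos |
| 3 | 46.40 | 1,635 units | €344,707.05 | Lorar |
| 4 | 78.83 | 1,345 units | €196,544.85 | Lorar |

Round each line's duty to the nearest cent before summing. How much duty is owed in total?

€232,102.04

Line 1 (02.54, Hesos, 2,785 kg, €591,004.85):
Base rate for 02.54 is 2% + €1.33/kg.
Additional duty on 02.54 from Hesos: +32.2%. Applied ad valorem rate: 2% + 32.2% = 34.2%.
Duty = €591,004.85 × 34.2% + 2,785 × €1.33 = €205,827.71.
Line 2 (18.33, Hesos, 1,672 kg, €200,088.24):
Base rate for 18.33 is €0.27/kg.
18.33 has an FTA preferential rate, but origin Hesos is not Lorar; base rate stands.
Duty = 1,672 × €0.27 = €451.44.
Line 3 (46.40, Lorar, 1,635 units, €344,707.05):
Base rate for 46.40 is 3.5%.
Origin Lorar is the FTA partner but 46.40 is not on the preference list; base rate stands.
Duty = €344,707.05 × 3.5% = €12,064.75.
Line 4 (78.83, Lorar, 1,345 units, €196,544.85):
Base rate for 78.83 is 9.5% + €0.40/unit.
Origin Lorar qualifies under the Casania–Lorar agreement and 78.83 is covered: preferential rate 7% applies instead.
Duty = €196,544.85 × 7% = €13,758.14.
Total = €205,827.71 + €451.44 + €12,064.75 + €13,758.14 = €232,102.04.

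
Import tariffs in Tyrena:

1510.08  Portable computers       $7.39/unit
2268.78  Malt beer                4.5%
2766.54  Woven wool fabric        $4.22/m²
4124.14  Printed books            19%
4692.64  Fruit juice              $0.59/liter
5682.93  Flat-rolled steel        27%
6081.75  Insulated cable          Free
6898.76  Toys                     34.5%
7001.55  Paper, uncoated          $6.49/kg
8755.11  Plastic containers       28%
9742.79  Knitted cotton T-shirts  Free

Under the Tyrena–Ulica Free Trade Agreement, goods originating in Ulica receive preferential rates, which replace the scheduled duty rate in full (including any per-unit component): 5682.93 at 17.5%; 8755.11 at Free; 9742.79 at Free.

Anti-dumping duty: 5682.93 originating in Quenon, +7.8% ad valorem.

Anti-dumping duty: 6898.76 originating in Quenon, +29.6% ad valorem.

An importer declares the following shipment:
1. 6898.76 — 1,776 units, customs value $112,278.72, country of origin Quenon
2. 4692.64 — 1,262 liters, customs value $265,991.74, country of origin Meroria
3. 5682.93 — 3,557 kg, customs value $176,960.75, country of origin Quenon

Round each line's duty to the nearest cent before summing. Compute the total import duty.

Line 1 (6898.76, Quenon, 1,776 units, $112,278.72):
Base rate for 6898.76 is 34.5%.
Additional duty on 6898.76 from Quenon: +29.6%. Applied ad valorem rate: 34.5% + 29.6% = 64.1%.
Duty = $112,278.72 × 64.1% = $71,970.66.
Line 2 (4692.64, Meroria, 1,262 liters, $265,991.74):
Base rate for 4692.64 is $0.59/liter.
Duty = 1,262 × $0.59 = $744.58.
Line 3 (5682.93, Quenon, 3,557 kg, $176,960.75):
Base rate for 5682.93 is 27%.
5682.93 has an FTA preferential rate, but origin Quenon is not Ulica; base rate stands.
Additional duty on 5682.93 from Quenon: +7.8%. Applied ad valorem rate: 27% + 7.8% = 34.8%.
Duty = $176,960.75 × 34.8% = $61,582.34.
Total = $71,970.66 + $744.58 + $61,582.34 = $134,297.58.

$134,297.58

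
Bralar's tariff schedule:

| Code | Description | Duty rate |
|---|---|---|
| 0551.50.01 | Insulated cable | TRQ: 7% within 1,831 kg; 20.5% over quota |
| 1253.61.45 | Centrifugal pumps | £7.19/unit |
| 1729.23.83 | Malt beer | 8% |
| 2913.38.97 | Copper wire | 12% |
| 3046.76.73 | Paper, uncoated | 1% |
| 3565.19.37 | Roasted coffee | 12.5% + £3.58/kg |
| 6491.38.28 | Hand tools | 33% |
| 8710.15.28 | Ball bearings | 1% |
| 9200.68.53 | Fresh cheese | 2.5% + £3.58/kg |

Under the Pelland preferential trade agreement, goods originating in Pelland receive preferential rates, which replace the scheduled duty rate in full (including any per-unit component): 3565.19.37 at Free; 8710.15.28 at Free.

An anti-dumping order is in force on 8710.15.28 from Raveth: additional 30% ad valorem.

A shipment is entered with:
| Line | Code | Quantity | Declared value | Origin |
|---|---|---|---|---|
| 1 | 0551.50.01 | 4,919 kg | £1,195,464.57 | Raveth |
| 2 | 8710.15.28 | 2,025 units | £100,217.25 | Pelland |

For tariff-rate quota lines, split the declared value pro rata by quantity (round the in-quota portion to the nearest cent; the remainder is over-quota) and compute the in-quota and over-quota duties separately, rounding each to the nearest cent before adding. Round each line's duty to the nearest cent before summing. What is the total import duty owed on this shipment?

£184,996.87

Line 1 (0551.50.01, Raveth, 4,919 kg, £1,195,464.57):
Code 0551.50.01 is under a tariff-rate quota (threshold 1,831 kg). In-quota: 1,831 kg at 7%; over-quota: 3,088 kg at 20.5%.
Pro-rata value split: in-quota = £1,195,464.57 × 1,831/4,919 = £444,987.93; over-quota = £1,195,464.57 − £444,987.93 = £750,476.64.
In-quota duty = £444,987.93 × 7% = £31,149.16. Over-quota duty = £750,476.64 × 20.5% = £153,847.71.
Line duty = £31,149.16 + £153,847.71 = £184,996.87.
Line 2 (8710.15.28, Pelland, 2,025 units, £100,217.25):
Base rate for 8710.15.28 is 1%.
Origin Pelland qualifies under the Bralar–Pelland agreement and 8710.15.28 is covered: preferential rate Free applies instead.
The additional-duty order on 8710.15.28 targets Raveth, not Pelland; it does not apply.
Duty = £100,217.25 × 0% = £0.00.
Total = £184,996.87 + £0.00 = £184,996.87.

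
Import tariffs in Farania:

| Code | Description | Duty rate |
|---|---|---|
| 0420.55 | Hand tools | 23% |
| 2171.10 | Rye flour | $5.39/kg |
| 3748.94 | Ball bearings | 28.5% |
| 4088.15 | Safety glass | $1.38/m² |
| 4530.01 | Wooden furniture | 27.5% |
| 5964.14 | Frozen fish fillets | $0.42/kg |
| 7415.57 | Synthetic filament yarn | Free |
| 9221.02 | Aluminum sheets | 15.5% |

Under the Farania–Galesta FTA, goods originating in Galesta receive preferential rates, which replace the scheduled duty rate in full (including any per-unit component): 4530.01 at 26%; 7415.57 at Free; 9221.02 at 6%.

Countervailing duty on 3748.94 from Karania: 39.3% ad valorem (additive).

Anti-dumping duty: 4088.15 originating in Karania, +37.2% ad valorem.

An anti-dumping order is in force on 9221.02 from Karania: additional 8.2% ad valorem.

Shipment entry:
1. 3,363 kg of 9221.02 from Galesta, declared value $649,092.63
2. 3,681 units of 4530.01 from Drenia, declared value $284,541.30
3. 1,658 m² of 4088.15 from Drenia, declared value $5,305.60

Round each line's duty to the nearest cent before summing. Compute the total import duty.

$119,482.46

Line 1 (9221.02, Galesta, 3,363 kg, $649,092.63):
Base rate for 9221.02 is 15.5%.
Origin Galesta qualifies under the Farania–Galesta agreement and 9221.02 is covered: preferential rate 6% applies instead.
The additional-duty order on 9221.02 targets Karania, not Galesta; it does not apply.
Duty = $649,092.63 × 6% = $38,945.56.
Line 2 (4530.01, Drenia, 3,681 units, $284,541.30):
Base rate for 4530.01 is 27.5%.
4530.01 has an FTA preferential rate, but origin Drenia is not Galesta; base rate stands.
Duty = $284,541.30 × 27.5% = $78,248.86.
Line 3 (4088.15, Drenia, 1,658 m², $5,305.60):
Base rate for 4088.15 is $1.38/m².
The additional-duty order on 4088.15 targets Karania, not Drenia; it does not apply.
Duty = 1,658 × $1.38 = $2,288.04.
Total = $38,945.56 + $78,248.86 + $2,288.04 = $119,482.46.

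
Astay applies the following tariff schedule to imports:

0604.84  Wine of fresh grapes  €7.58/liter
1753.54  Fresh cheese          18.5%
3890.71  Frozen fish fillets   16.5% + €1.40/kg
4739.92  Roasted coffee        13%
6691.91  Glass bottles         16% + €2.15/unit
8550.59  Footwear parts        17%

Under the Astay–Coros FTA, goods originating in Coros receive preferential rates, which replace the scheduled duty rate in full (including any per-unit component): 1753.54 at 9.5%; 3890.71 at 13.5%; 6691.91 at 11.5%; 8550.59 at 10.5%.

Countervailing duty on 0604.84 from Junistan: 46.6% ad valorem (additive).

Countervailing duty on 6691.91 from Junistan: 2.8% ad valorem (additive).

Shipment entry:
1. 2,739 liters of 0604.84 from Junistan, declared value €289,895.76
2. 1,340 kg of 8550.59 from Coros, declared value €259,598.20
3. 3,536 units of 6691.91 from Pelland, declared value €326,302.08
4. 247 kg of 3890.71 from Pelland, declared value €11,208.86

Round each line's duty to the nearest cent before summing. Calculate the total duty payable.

Line 1 (0604.84, Junistan, 2,739 liters, €289,895.76):
Base rate for 0604.84 is €7.58/liter.
Additional duty on 0604.84 from Junistan: +46.6% ad valorem. Applied ad valorem rate = 46.6%.
Duty = €289,895.76 × 46.6% + 2,739 × €7.58 = €155,853.04.
Line 2 (8550.59, Coros, 1,340 kg, €259,598.20):
Base rate for 8550.59 is 17%.
Origin Coros qualifies under the Astay–Coros agreement and 8550.59 is covered: preferential rate 10.5% applies instead.
Duty = €259,598.20 × 10.5% = €27,257.81.
Line 3 (6691.91, Pelland, 3,536 units, €326,302.08):
Base rate for 6691.91 is 16% + €2.15/unit.
6691.91 has an FTA preferential rate, but origin Pelland is not Coros; base rate stands.
The additional-duty order on 6691.91 targets Junistan, not Pelland; it does not apply.
Duty = €326,302.08 × 16% + 3,536 × €2.15 = €59,810.73.
Line 4 (3890.71, Pelland, 247 kg, €11,208.86):
Base rate for 3890.71 is 16.5% + €1.40/kg.
3890.71 has an FTA preferential rate, but origin Pelland is not Coros; base rate stands.
Duty = €11,208.86 × 16.5% + 247 × €1.40 = €2,195.26.
Total = €155,853.04 + €27,257.81 + €59,810.73 + €2,195.26 = €245,116.84.

€245,116.84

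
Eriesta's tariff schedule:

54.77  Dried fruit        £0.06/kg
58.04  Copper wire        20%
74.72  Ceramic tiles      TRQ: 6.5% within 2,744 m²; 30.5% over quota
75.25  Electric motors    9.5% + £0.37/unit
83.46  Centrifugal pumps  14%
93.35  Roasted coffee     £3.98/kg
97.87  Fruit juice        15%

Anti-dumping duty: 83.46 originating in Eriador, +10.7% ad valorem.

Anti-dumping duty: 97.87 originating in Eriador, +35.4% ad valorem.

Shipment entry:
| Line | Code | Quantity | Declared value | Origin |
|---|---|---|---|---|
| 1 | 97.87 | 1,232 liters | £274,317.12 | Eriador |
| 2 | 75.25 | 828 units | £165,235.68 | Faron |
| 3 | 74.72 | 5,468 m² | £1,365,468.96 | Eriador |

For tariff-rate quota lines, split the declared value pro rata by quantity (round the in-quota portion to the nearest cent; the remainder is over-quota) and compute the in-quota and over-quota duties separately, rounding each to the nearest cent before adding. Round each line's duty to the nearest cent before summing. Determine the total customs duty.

£406,272.01

Line 1 (97.87, Eriador, 1,232 liters, £274,317.12):
Base rate for 97.87 is 15%.
Additional duty on 97.87 from Eriador: +35.4%. Applied ad valorem rate: 15% + 35.4% = 50.4%.
Duty = £274,317.12 × 50.4% = £138,255.83.
Line 2 (75.25, Faron, 828 units, £165,235.68):
Base rate for 75.25 is 9.5% + £0.37/unit.
Duty = £165,235.68 × 9.5% + 828 × £0.37 = £16,003.75.
Line 3 (74.72, Eriador, 5,468 m², £1,365,468.96):
Code 74.72 is under a tariff-rate quota (threshold 2,744 m²). In-quota: 2,744 m² at 6.5%; over-quota: 2,724 m² at 30.5%.
Pro-rata value split: in-quota = £1,365,468.96 × 2,744/5,468 = £685,231.68; over-quota = £1,365,468.96 − £685,231.68 = £680,237.28.
In-quota duty = £685,231.68 × 6.5% = £44,540.06. Over-quota duty = £680,237.28 × 30.5% = £207,472.37.
Line duty = £44,540.06 + £207,472.37 = £252,012.43.
Total = £138,255.83 + £16,003.75 + £252,012.43 = £406,272.01.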